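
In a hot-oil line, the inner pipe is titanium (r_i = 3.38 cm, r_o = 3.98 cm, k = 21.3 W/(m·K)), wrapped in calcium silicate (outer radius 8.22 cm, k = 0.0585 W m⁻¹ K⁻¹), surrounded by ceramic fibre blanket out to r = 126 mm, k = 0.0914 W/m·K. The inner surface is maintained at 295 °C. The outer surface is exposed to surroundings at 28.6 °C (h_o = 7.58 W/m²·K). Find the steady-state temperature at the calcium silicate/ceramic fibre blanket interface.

T = 113 °C

Resistance network (inner→outer):
  R'_titanium = ln(0.0398/0.0338)/(2πk) = 0.1634/(2π·21.3) = 0.001221 m·K/W
  R'_calcium silicate = ln(0.0822/0.0398)/(2πk) = 0.7253/(2π·0.0585) = 1.973 m·K/W
  R'_ceramic fibre blanket = ln(0.126/0.0822)/(2πk) = 0.4271/(2π·0.0914) = 0.7438 m·K/W
  R'_conv,out = 1/(2πr h) = 1/(2π·0.126·7.58) = 0.1666 m·K/W
ΣR = 0.001221 + 1.973 + 0.7438 + 0.1666 = 2.885 m·K/W
Q' = ΔT/ΣR = (295 °C − 28.6 °C)/2.885 = 92.34 W/m
From the inner boundary to the calcium silicate/ceramic fibre blanket interface, ΣR_partial = 1.974 m·K/W.
T_interface = T_in − Q'·ΣR_partial = 295 °C − (92.34)(1.974) = 113 °C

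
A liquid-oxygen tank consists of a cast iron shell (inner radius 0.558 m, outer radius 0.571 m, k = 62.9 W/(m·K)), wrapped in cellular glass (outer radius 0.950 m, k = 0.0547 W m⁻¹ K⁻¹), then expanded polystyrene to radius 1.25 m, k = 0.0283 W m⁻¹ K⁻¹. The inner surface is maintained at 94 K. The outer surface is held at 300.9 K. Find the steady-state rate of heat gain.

Q = 120 W

Series thermal resistances, inner to outer:
  R_cast iron = (1/0.558 − 1/0.571)/(4πk) = 0.04080/(4π·62.9) = 5.162×10^-5 K/W
  R_cellular glass = (1/0.571 − 1/0.950)/(4πk) = 0.6987/(4π·0.0547) = 1.016 K/W
  R_expanded polystyrene = (1/0.950 − 1/1.25)/(4πk) = 0.2526/(4π·0.0283) = 0.7104 K/W
ΣR = 5.162×10^-5 + 1.016 + 0.7104 = 1.726 K/W
Q = ΔT/ΣR = (94 K − 300.9 K)/1.726 = -120 W
(Negative Q ⇒ heat flows inward; heat gain = 120 W.)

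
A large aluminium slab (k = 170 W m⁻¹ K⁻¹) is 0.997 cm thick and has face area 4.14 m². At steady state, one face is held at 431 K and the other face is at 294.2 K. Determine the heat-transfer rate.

Q = 9.66×10^6 W

Q = kA·ΔT/L = 170 × 4.14 × |431 K − 294.2 K| / 0.00997 = 9.66×10^6 W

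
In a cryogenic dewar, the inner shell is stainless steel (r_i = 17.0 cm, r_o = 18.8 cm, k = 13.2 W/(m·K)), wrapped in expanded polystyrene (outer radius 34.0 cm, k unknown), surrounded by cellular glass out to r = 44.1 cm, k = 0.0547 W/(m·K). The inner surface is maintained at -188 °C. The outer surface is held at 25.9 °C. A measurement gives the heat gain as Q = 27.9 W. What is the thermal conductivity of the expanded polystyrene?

k = 0.0283 W/m·K

ΣR = ΔT/Q = |-188 − 25.9|/27.9 = 7.667 K/W
Known resistances:
  R_stainless steel = (1/0.170 − 1/0.188)/(4πk) = 0.5632/(4π·13.2) = 0.003395 K/W
  R_cellular glass = (1/0.340 − 1/0.441)/(4πk) = 0.6736/(4π·0.0547) = 0.9800 K/W
R_expanded polystyrene = ΣR − ΣR_known = 7.667 − 0.9834 = 6.684 K/W
(1/r₁−1/r₂)/(4πk) = 6.684 ⇒ k = 2.378/(4π·6.684) = 0.0283 W/m·K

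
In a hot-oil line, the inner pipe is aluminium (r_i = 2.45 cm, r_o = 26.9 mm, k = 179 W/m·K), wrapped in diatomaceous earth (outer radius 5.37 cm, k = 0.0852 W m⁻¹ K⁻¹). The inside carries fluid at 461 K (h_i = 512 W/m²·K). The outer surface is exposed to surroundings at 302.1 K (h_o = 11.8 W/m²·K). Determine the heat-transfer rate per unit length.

Q' = 102 W/m

Resistance network (inner→outer):
  R'_conv,in = 1/(2πr h) = 1/(2π·0.0245·512) = 0.01269 m·K/W
  R'_aluminium = ln(0.0269/0.0245)/(2πk) = 0.09345/(2π·179) = 8.309×10^-5 m·K/W
  R'_diatomaceous earth = ln(0.0537/0.0269)/(2πk) = 0.6913/(2π·0.0852) = 1.291 m·K/W
  R'_conv,out = 1/(2πr h) = 1/(2π·0.0537·11.8) = 0.2512 m·K/W
ΣR = 0.01269 + 8.309×10^-5 + 1.291 + 0.2512 = 1.555 m·K/W
Q' = ΔT/ΣR = (461 K − 302.1 K)/1.555 = 102 W/m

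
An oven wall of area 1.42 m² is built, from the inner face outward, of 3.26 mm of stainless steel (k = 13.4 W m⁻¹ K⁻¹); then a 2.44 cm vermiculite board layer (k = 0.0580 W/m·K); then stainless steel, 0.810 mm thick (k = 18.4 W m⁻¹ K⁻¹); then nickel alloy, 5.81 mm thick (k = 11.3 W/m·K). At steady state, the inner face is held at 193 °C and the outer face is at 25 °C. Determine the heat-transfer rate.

Resistance network (inner→outer):
  R_stainless steel = L/(kA) = 0.00326/(13.4·1.42) = 1.713×10^-4 K/W
  R_vermiculite board = L/(kA) = 0.0244/(0.0580·1.42) = 0.2963 K/W
  R_stainless steel = L/(kA) = 8.10×10^-4/(18.4·1.42) = 3.100×10^-5 K/W
  R_nickel alloy = L/(kA) = 0.00581/(11.3·1.42) = 3.621×10^-4 K/W
ΣR = 1.713×10^-4 + 0.2963 + 3.100×10^-5 + 3.621×10^-4 = 0.2969 K/W
Q = ΔT/ΣR = (193 °C − 25 °C)/0.2969 = 566 W

Q = 566 W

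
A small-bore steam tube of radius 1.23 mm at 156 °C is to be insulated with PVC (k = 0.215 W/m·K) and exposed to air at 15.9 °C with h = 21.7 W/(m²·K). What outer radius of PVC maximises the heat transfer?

r_cr = 0.991 cm

For a cylinder, r_cr = k_ins/h = 0.215/21.7 = 0.00991 m = 0.991 cm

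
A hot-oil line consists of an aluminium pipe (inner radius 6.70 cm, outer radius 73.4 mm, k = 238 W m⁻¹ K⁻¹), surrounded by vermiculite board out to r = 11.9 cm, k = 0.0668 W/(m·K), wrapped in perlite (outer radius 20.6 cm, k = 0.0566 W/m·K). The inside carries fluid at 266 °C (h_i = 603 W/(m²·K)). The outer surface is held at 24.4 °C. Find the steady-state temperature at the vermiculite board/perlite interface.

T = 163 °C

Treat each layer as a resistance in series:
  R'_conv,in = 1/(2πr h) = 1/(2π·0.0670·603) = 0.003939 m·K/W
  R'_aluminium = ln(0.0734/0.0670)/(2πk) = 0.09123/(2π·238) = 6.101×10^-5 m·K/W
  R'_vermiculite board = ln(0.119/0.0734)/(2πk) = 0.4832/(2π·0.0668) = 1.151 m·K/W
  R'_perlite = ln(0.206/0.119)/(2πk) = 0.5488/(2π·0.0566) = 1.543 m·K/W
ΣR = 0.003939 + 6.101×10^-5 + 1.151 + 1.543 = 2.698 m·K/W
Q' = ΔT/ΣR = (266 °C − 24.4 °C)/2.698 = 89.55 W/m
From the inner boundary to the vermiculite board/perlite interface, ΣR_partial = 1.155 m·K/W.
T_interface = T_in − Q'·ΣR_partial = 266 °C − (89.55)(1.155) = 163 °C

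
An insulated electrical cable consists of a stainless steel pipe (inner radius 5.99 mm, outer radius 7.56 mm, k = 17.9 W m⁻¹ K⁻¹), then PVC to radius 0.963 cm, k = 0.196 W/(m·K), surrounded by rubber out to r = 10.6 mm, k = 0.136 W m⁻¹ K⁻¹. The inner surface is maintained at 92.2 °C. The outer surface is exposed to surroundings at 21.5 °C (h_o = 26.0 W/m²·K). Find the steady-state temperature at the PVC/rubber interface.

Resistance network (inner→outer):
  R'_stainless steel = ln(0.00756/0.00599)/(2πk) = 0.2328/(2π·17.9) = 0.002070 m·K/W
  R'_PVC = ln(0.00963/0.00756)/(2πk) = 0.2420/(2π·0.196) = 0.1965 m·K/W
  R'_rubber = ln(0.0106/0.00963)/(2πk) = 0.09597/(2π·0.136) = 0.1123 m·K/W
  R'_conv,out = 1/(2πr h) = 1/(2π·0.0106·26.0) = 0.5775 m·K/W
ΣR = 0.002070 + 0.1965 + 0.1123 + 0.5775 = 0.8884 m·K/W
Q' = ΔT/ΣR = (92.2 °C − 21.5 °C)/0.8884 = 79.58 W/m
From the inner boundary to the PVC/rubber interface, ΣR_partial = 0.1986 m·K/W.
T_interface = T_in − Q'·ΣR_partial = 92.2 °C − (79.58)(0.1986) = 76.4 °C

T = 76.4 °C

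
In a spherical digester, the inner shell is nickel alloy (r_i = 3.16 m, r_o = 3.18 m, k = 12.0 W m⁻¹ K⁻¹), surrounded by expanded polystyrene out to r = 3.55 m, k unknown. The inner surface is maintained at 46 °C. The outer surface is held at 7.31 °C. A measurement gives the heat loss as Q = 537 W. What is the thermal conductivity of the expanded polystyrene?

k = 0.0362 W/m·K

ΣR = ΔT/Q = |46 − 7.31|/537 = 0.07205 K/W
Known resistances:
  R_nickel alloy = (1/3.16 − 1/3.18)/(4πk) = 0.001990/(4π·12.0) = 1.320×10^-5 K/W
R_expanded polystyrene = ΣR − ΣR_known = 0.07205 − 1.320×10^-5 = 0.07204 K/W
(1/r₁−1/r₂)/(4πk) = 0.07204 ⇒ k = 0.03278/(4π·0.07204) = 0.0362 W/m·K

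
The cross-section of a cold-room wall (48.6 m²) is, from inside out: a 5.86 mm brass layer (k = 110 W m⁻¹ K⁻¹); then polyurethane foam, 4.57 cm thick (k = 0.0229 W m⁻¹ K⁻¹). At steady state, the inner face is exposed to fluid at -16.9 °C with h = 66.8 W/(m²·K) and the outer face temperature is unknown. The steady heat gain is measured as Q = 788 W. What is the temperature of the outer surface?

Sum the resistances:
  R_conv,in = 1/(hA) = 1/(66.8·48.6) = 3.080×10^-4 K/W
  R_brass = L/(kA) = 0.00586/(110·48.6) = 1.096×10^-6 K/W
  R_polyurethane foam = L/(kA) = 0.0457/(0.0229·48.6) = 0.04106 K/W
ΣR = 0.04137 K/W
ΔT = Q·ΣR = 788 × 0.04137 = 32.60 K
Heat flows inward, so T_out = T_in + ΔT = -16.9 + 32.60 = 15.7 °C

T_out = 15.7 °C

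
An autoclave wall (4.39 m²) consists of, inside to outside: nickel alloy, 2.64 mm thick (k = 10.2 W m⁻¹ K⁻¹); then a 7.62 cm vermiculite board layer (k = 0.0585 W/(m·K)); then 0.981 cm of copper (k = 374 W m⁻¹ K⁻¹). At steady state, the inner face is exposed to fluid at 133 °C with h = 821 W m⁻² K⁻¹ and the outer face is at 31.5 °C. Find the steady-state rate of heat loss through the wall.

Resistance network (inner→outer):
  R_conv,in = 1/(hA) = 1/(821·4.39) = 2.775×10^-4 K/W
  R_nickel alloy = L/(kA) = 0.00264/(10.2·4.39) = 5.896×10^-5 K/W
  R_vermiculite board = L/(kA) = 0.0762/(0.0585·4.39) = 0.2967 K/W
  R_copper = L/(kA) = 0.00981/(374·4.39) = 5.975×10^-6 K/W
ΣR = 2.775×10^-4 + 5.896×10^-5 + 0.2967 + 5.975×10^-6 = 0.2970 K/W
Q = ΔT/ΣR = (133 °C − 31.5 °C)/0.2970 = 342 W

Q = 342 W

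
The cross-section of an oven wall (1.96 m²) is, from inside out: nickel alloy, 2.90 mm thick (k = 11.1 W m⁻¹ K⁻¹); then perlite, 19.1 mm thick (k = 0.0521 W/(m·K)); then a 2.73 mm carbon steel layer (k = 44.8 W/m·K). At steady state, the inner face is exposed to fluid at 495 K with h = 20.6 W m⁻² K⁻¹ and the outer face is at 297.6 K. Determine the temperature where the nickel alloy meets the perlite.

T = 472 K

Series thermal resistances, inner to outer:
  R_conv,in = 1/(hA) = 1/(20.6·1.96) = 0.02477 K/W
  R_nickel alloy = L/(kA) = 0.00290/(11.1·1.96) = 1.333×10^-4 K/W
  R_perlite = L/(kA) = 0.0191/(0.0521·1.96) = 0.1870 K/W
  R_carbon steel = L/(kA) = 0.00273/(44.8·1.96) = 3.109×10^-5 K/W
ΣR = 0.02477 + 1.333×10^-4 + 0.1870 + 3.109×10^-5 = 0.2119 K/W
Q = ΔT/ΣR = (495 K − 297.6 K)/0.2119 = 931.6 W
From the inner boundary to the nickel alloy/perlite interface, ΣR_partial = 0.02490 K/W.
T_interface = T_in − Q·ΣR_partial = 495 K − (931.6)(0.02490) = 472 K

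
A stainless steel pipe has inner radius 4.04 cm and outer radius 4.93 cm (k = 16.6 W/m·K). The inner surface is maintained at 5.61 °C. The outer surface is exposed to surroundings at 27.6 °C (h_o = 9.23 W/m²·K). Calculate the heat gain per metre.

Resistance network (inner→outer):
  R'_stainless steel = ln(0.0493/0.0404)/(2πk) = 0.1991/(2π·16.6) = 0.001909 m·K/W
  R'_conv,out = 1/(2πr h) = 1/(2π·0.0493·9.23) = 0.3498 m·K/W
ΣR = 0.001909 + 0.3498 = 0.3517 m·K/W
Q' = ΔT/ΣR = (5.61 °C − 27.6 °C)/0.3517 = -62.5 W/m
(Negative Q' ⇒ heat flows inward; heat gain = 62.5 W/m.)

Q' = 62.5 W/m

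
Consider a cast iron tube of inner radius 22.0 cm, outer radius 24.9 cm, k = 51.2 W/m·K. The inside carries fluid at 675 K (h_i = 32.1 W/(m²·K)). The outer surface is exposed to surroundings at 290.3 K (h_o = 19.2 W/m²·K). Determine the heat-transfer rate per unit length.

Resistance network (inner→outer):
  R'_conv,in = 1/(2πr h) = 1/(2π·0.220·32.1) = 0.02254 m·K/W
  R'_cast iron = ln(0.249/0.220)/(2πk) = 0.1238/(2π·51.2) = 3.849×10^-4 m·K/W
  R'_conv,out = 1/(2πr h) = 1/(2π·0.249·19.2) = 0.03329 m·K/W
ΣR = 0.02254 + 3.849×10^-4 + 0.03329 = 0.05621 m·K/W
Q' = ΔT/ΣR = (675 K − 290.3 K)/0.05621 = 6840 W/m

Q' = 6840 W/m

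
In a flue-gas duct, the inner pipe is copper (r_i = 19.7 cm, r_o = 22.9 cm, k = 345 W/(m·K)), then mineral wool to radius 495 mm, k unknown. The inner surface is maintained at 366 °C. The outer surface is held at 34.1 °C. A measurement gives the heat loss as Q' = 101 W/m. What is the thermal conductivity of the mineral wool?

ΣR = ΔT/Q' = |366 − 34.1|/101 = 3.286 m·K/W
Known resistances:
  R'_copper = ln(0.229/0.197)/(2πk) = 0.1505/(2π·345) = 6.944×10^-5 m·K/W
R_mineral wool = ΣR − ΣR_known = 3.286 − 6.944×10^-5 = 3.286 m·K/W
ln(r₂/r₁)/(2πk) = 3.286 ⇒ k = 0.7708/(2π·3.286) = 0.0373 W/m·K

k = 0.0373 W/m·K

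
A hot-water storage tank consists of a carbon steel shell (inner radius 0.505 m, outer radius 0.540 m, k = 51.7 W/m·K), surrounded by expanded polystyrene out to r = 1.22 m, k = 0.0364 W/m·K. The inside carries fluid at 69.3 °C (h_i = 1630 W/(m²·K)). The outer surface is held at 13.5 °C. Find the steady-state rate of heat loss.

Q = 24.7 W

Resistance network (inner→outer):
  R_conv,in = 1/(4πr²h) = 1/(4π·0.505²·1630) = 1.914×10^-4 K/W
  R_carbon steel = (1/0.505 − 1/0.540)/(4πk) = 0.1283/(4π·51.7) = 1.976×10^-4 K/W
  R_expanded polystyrene = (1/0.540 − 1/1.22)/(4πk) = 1.032/(4π·0.0364) = 2.257 K/W
ΣR = 1.914×10^-4 + 1.976×10^-4 + 2.257 = 2.257 K/W
Q = ΔT/ΣR = (69.3 °C − 13.5 °C)/2.257 = 24.7 W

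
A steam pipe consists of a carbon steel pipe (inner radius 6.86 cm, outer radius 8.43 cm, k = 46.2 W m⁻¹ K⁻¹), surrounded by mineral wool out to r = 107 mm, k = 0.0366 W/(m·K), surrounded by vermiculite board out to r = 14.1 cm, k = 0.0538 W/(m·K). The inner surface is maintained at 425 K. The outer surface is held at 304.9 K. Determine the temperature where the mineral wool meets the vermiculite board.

T = 357.8 K

Series thermal resistances, inner to outer:
  R'_carbon steel = ln(0.0843/0.0686)/(2πk) = 0.2061/(2π·46.2) = 7.100×10^-4 m·K/W
  R'_mineral wool = ln(0.107/0.0843)/(2πk) = 0.2384/(2π·0.0366) = 1.037 m·K/W
  R'_vermiculite board = ln(0.141/0.107)/(2πk) = 0.2759/(2π·0.0538) = 0.8163 m·K/W
ΣR = 7.100×10^-4 + 1.037 + 0.8163 = 1.854 m·K/W
Q' = ΔT/ΣR = (425 K − 304.9 K)/1.854 = 64.78 W/m
From the inner boundary to the mineral wool/vermiculite board interface, ΣR_partial = 1.038 m·K/W.
T_interface = T_in − Q'·ΣR_partial = 425 K − (64.78)(1.038) = 357.8 K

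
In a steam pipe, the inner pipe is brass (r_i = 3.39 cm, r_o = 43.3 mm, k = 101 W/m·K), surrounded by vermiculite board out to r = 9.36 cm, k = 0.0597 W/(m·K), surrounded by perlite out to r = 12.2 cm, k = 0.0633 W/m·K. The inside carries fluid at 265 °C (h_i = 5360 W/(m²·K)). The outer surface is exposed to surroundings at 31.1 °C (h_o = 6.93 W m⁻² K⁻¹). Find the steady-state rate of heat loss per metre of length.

Series thermal resistances, inner to outer:
  R'_conv,in = 1/(2πr h) = 1/(2π·0.0339·5360) = 8.759×10^-4 m·K/W
  R'_brass = ln(0.0433/0.0339)/(2πk) = 0.2447/(2π·101) = 3.857×10^-4 m·K/W
  R'_vermiculite board = ln(0.0936/0.0433)/(2πk) = 0.7709/(2π·0.0597) = 2.055 m·K/W
  R'_perlite = ln(0.122/0.0936)/(2πk) = 0.2650/(2π·0.0633) = 0.6663 m·K/W
  R'_conv,out = 1/(2πr h) = 1/(2π·0.122·6.93) = 0.1882 m·K/W
ΣR = 8.759×10^-4 + 3.857×10^-4 + 2.055 + 0.6663 + 0.1882 = 2.911 m·K/W
Q' = ΔT/ΣR = (265 °C − 31.1 °C)/2.911 = 80.4 W/m

Q' = 80.4 W/m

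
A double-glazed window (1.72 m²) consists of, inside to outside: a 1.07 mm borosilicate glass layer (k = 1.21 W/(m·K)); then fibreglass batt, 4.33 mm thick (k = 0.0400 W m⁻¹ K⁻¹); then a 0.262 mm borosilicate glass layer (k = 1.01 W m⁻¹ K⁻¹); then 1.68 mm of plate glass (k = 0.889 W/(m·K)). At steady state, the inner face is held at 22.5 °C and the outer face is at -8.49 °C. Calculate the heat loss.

Resistance network (inner→outer):
  R_borosilicate glass = L/(kA) = 0.00107/(1.21·1.72) = 5.141×10^-4 K/W
  R_fibreglass batt = L/(kA) = 0.00433/(0.0400·1.72) = 0.06294 K/W
  R_borosilicate glass = L/(kA) = 2.62×10^-4/(1.01·1.72) = 1.508×10^-4 K/W
  R_plate glass = L/(kA) = 0.00168/(0.889·1.72) = 0.001099 K/W
ΣR = 5.141×10^-4 + 0.06294 + 1.508×10^-4 + 0.001099 = 0.06470 K/W
Q = ΔT/ΣR = (22.5 °C − -8.49 °C)/0.06470 = 479 W

Q = 479 W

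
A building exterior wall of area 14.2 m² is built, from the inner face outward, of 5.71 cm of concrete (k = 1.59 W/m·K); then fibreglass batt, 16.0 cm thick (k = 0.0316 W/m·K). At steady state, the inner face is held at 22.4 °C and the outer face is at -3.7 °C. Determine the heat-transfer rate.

Q = 72.7 W

Resistance network (inner→outer):
  R_concrete = L/(kA) = 0.0571/(1.59·14.2) = 0.002529 K/W
  R_fibreglass batt = L/(kA) = 0.160/(0.0316·14.2) = 0.3566 K/W
ΣR = 0.002529 + 0.3566 = 0.3591 K/W
Q = ΔT/ΣR = (22.4 °C − -3.7 °C)/0.3591 = 72.7 W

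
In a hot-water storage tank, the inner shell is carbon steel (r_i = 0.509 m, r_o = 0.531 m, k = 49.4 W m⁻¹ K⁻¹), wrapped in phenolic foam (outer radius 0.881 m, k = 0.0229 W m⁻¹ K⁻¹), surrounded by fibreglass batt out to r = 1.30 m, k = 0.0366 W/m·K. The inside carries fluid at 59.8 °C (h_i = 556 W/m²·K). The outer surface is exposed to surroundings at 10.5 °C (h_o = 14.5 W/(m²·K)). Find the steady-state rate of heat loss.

Q = 14.5 W

Treat each layer as a resistance in series:
  R_conv,in = 1/(4πr²h) = 1/(4π·0.509²·556) = 5.524×10^-4 K/W
  R_carbon steel = (1/0.509 − 1/0.531)/(4πk) = 0.08140/(4π·49.4) = 1.311×10^-4 K/W
  R_phenolic foam = (1/0.531 − 1/0.881)/(4πk) = 0.7482/(4π·0.0229) = 2.600 K/W
  R_fibreglass batt = (1/0.881 − 1/1.30)/(4πk) = 0.3658/(4π·0.0366) = 0.7954 K/W
  R_conv,out = 1/(4πr²h) = 1/(4π·1.30²·14.5) = 0.003247 K/W
ΣR = 5.524×10^-4 + 1.311×10^-4 + 2.600 + 0.7954 + 0.003247 = 3.399 K/W
Q = ΔT/ΣR = (59.8 °C − 10.5 °C)/3.399 = 14.5 W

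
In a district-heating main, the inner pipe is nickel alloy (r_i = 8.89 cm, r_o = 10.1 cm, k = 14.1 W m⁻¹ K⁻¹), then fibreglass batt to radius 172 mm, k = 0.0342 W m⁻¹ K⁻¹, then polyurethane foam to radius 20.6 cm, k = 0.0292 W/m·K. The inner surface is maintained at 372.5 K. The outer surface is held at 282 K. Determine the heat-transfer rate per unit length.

Q' = 26.1 W/m

Treat each layer as a resistance in series:
  R'_nickel alloy = ln(0.101/0.0889)/(2πk) = 0.1276/(2π·14.1) = 0.001440 m·K/W
  R'_fibreglass batt = ln(0.172/0.101)/(2πk) = 0.5324/(2π·0.0342) = 2.477 m·K/W
  R'_polyurethane foam = ln(0.206/0.172)/(2πk) = 0.1804/(2π·0.0292) = 0.9832 m·K/W
ΣR = 0.001440 + 2.477 + 0.9832 = 3.462 m·K/W
Q' = ΔT/ΣR = (372.5 K − 282 K)/3.462 = 26.1 W/m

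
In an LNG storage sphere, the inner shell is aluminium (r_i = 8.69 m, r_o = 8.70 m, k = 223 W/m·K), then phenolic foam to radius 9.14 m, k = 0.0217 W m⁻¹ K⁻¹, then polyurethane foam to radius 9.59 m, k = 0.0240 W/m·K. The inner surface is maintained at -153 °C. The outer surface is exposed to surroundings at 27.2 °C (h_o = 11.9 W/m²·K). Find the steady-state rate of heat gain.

Q = 4.82 kW

Treat each layer as a resistance in series:
  R_aluminium = (1/8.69 − 1/8.70)/(4πk) = 1.323×10^-4/(4π·223) = 4.720×10^-8 K/W
  R_phenolic foam = (1/8.70 − 1/9.14)/(4πk) = 0.005533/(4π·0.0217) = 0.02029 K/W
  R_polyurethane foam = (1/9.14 − 1/9.59)/(4πk) = 0.005134/(4π·0.0240) = 0.01702 K/W
  R_conv,out = 1/(4πr²h) = 1/(4π·9.59²·11.9) = 7.271×10^-5 K/W
ΣR = 4.720×10^-8 + 0.02029 + 0.01702 + 7.271×10^-5 = 0.03738 K/W
Q = ΔT/ΣR = (-153 °C − 27.2 °C)/0.03738 = -4820 W
(Negative Q ⇒ heat flows inward; heat gain = 4820 W.)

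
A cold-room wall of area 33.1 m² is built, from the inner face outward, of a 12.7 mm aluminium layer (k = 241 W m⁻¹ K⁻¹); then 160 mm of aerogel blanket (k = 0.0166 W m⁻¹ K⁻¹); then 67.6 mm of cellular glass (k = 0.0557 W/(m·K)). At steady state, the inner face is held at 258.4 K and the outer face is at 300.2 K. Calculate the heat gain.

Q = 127 W

Treat each layer as a resistance in series:
  R_aluminium = L/(kA) = 0.0127/(241·33.1) = 1.592×10^-6 K/W
  R_aerogel blanket = L/(kA) = 0.160/(0.0166·33.1) = 0.2912 K/W
  R_cellular glass = L/(kA) = 0.0676/(0.0557·33.1) = 0.03667 K/W
ΣR = 1.592×10^-6 + 0.2912 + 0.03667 = 0.3279 K/W
Q = ΔT/ΣR = (258.4 K − 300.2 K)/0.3279 = -127 W
(Negative Q ⇒ heat flows inward; heat gain = 127 W.)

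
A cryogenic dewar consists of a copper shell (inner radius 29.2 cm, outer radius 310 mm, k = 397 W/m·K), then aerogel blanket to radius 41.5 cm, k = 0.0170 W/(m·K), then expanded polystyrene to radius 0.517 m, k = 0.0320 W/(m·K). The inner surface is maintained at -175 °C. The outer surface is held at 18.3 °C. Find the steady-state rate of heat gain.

Q = 38.6 W

Treat each layer as a resistance in series:
  R_copper = (1/0.292 − 1/0.310)/(4πk) = 0.1989/(4π·397) = 3.986×10^-5 K/W
  R_aerogel blanket = (1/0.310 − 1/0.415)/(4πk) = 0.8162/(4π·0.0170) = 3.821 K/W
  R_expanded polystyrene = (1/0.415 − 1/0.517)/(4πk) = 0.4754/(4π·0.0320) = 1.182 K/W
ΣR = 3.986×10^-5 + 3.821 + 1.182 = 5.003 K/W
Q = ΔT/ΣR = (-175 °C − 18.3 °C)/5.003 = -38.6 W
(Negative Q ⇒ heat flows inward; heat gain = 38.6 W.)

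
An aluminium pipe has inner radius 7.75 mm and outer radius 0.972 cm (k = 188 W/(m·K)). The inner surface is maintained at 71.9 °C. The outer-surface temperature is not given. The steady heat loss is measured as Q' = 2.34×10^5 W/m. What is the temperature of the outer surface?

Sum the resistances:
  R'_aluminium = ln(0.00972/0.00775)/(2πk) = 0.2265/(2π·188) = 1.917×10^-4 m·K/W
ΣR = 1.917×10^-4 m·K/W
ΔT = Q'·ΣR = 2.34×10^5 × 1.917×10^-4 = 44.86 K
Heat flows outward, so T_out = T_in − ΔT = 71.9 − 44.86 = 27.0 °C

T_out = 27.0 °C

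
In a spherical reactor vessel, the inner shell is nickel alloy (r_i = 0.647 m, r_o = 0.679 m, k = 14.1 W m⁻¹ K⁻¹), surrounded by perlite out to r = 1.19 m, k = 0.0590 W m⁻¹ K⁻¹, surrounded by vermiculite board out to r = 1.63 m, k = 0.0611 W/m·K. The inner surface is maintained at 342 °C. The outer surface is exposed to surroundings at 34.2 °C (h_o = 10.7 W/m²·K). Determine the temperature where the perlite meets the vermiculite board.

T = 114 °C

Resistance network (inner→outer):
  R_nickel alloy = (1/0.647 − 1/0.679)/(4πk) = 0.07284/(4π·14.1) = 4.111×10^-4 K/W
  R_perlite = (1/0.679 − 1/1.19)/(4πk) = 0.6324/(4π·0.0590) = 0.8530 K/W
  R_vermiculite board = (1/1.19 − 1/1.63)/(4πk) = 0.2268/(4π·0.0611) = 0.2954 K/W
  R_conv,out = 1/(4πr²h) = 1/(4π·1.63²·10.7) = 0.002799 K/W
ΣR = 4.111×10^-4 + 0.8530 + 0.2954 + 0.002799 = 1.152 K/W
Q = ΔT/ΣR = (342 °C − 34.2 °C)/1.152 = 267.2 W
From the inner boundary to the perlite/vermiculite board interface, ΣR_partial = 0.8534 K/W.
T_interface = T_in − Q·ΣR_partial = 342 °C − (267.2)(0.8534) = 114 °C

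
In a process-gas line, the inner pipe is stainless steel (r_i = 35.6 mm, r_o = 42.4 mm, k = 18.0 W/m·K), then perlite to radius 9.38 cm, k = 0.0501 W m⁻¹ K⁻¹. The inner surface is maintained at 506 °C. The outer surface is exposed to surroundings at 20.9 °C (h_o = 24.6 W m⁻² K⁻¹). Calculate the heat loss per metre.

Q' = 187 W/m

Resistance network (inner→outer):
  R'_stainless steel = ln(0.0424/0.0356)/(2πk) = 0.1748/(2π·18.0) = 0.001546 m·K/W
  R'_perlite = ln(0.0938/0.0424)/(2πk) = 0.7940/(2π·0.0501) = 2.522 m·K/W
  R'_conv,out = 1/(2πr h) = 1/(2π·0.0938·24.6) = 0.06897 m·K/W
ΣR = 0.001546 + 2.522 + 0.06897 = 2.593 m·K/W
Q' = ΔT/ΣR = (506 °C − 20.9 °C)/2.593 = 187 W/m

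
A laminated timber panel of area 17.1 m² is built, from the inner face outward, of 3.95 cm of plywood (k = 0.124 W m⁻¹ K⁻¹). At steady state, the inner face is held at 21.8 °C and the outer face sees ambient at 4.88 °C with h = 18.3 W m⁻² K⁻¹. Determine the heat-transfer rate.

Q = 775 W

Resistance network (inner→outer):
  R_plywood = L/(kA) = 0.0395/(0.124·17.1) = 0.01863 K/W
  R_conv,out = 1/(hA) = 1/(18.3·17.1) = 0.003196 K/W
ΣR = 0.01863 + 0.003196 = 0.02183 K/W
Q = ΔT/ΣR = (21.8 °C − 4.88 °C)/0.02183 = 775 W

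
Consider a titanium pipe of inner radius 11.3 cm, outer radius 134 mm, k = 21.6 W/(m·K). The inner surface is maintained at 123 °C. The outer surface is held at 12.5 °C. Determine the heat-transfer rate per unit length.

Q' = 2πk·ΔT/ln(r₂/r₁) = 2π × 21.6 × 110.5 / ln(0.134/0.113) = 88000 W/m

Q' = 88.0 kW/m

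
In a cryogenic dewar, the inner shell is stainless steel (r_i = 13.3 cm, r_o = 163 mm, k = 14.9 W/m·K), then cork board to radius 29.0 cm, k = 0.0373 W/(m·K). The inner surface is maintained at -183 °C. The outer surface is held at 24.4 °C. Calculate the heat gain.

Resistance network (inner→outer):
  R_stainless steel = (1/0.133 − 1/0.163)/(4πk) = 1.384/(4π·14.9) = 0.007391 K/W
  R_cork board = (1/0.163 − 1/0.290)/(4πk) = 2.687/(4π·0.0373) = 5.732 K/W
ΣR = 0.007391 + 5.732 = 5.739 K/W
Q = ΔT/ΣR = (-183 °C − 24.4 °C)/5.739 = -36.1 W
(Negative Q ⇒ heat flows inward; heat gain = 36.1 W.)

Q = 36.1 W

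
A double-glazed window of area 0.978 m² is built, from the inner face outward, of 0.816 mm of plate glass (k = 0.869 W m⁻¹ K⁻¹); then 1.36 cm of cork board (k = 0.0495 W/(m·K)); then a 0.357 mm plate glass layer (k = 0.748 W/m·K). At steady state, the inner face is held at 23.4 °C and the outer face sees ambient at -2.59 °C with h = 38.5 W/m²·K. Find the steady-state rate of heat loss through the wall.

Q = 84.1 W

Resistance network (inner→outer):
  R_plate glass = L/(kA) = 8.16×10^-4/(0.869·0.978) = 9.601×10^-4 K/W
  R_cork board = L/(kA) = 0.0136/(0.0495·0.978) = 0.2809 K/W
  R_plate glass = L/(kA) = 3.57×10^-4/(0.748·0.978) = 4.880×10^-4 K/W
  R_conv,out = 1/(hA) = 1/(38.5·0.978) = 0.02656 K/W
ΣR = 9.601×10^-4 + 0.2809 + 4.880×10^-4 + 0.02656 = 0.3089 K/W
Q = ΔT/ΣR = (23.4 °C − -2.59 °C)/0.3089 = 84.1 W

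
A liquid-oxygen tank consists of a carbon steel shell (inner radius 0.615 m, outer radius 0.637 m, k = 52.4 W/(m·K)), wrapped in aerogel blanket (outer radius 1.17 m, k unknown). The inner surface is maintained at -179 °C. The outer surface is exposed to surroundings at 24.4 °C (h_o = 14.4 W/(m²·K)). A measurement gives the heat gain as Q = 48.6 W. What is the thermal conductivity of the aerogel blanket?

k = 0.0136 W/m·K

ΣR = ΔT/Q = |-179 − 24.4|/48.6 = 4.185 K/W
Known resistances:
  R_carbon steel = (1/0.615 − 1/0.637)/(4πk) = 0.05616/(4π·52.4) = 8.528×10^-5 K/W
  R_conv,out = 1/(4πr²h) = 1/(4π·1.17²·14.4) = 0.004037 K/W
R_aerogel blanket = ΣR − ΣR_known = 4.185 − 0.004122 = 4.181 K/W
(1/r₁−1/r₂)/(4πk) = 4.181 ⇒ k = 0.7152/(4π·4.181) = 0.0136 W/m·K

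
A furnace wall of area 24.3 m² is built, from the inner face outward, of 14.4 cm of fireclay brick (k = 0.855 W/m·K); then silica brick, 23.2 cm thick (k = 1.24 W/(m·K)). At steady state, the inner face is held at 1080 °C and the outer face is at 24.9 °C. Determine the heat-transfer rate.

Q = 72100 W

Series thermal resistances, inner to outer:
  R_fireclay brick = L/(kA) = 0.144/(0.855·24.3) = 0.006931 K/W
  R_silica brick = L/(kA) = 0.232/(1.24·24.3) = 0.007699 K/W
ΣR = 0.006931 + 0.007699 = 0.01463 K/W
Q = ΔT/ΣR = (1080 °C − 24.9 °C)/0.01463 = 72100 W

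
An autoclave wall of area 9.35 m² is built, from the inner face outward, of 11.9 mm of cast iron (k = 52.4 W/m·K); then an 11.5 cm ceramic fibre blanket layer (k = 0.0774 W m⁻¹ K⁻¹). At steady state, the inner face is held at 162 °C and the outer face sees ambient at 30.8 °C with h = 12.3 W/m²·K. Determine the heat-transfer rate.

Q = 783 W

Series thermal resistances, inner to outer:
  R_cast iron = L/(kA) = 0.0119/(52.4·9.35) = 2.429×10^-5 K/W
  R_ceramic fibre blanket = L/(kA) = 0.115/(0.0774·9.35) = 0.1589 K/W
  R_conv,out = 1/(hA) = 1/(12.3·9.35) = 0.008695 K/W
ΣR = 2.429×10^-5 + 0.1589 + 0.008695 = 0.1676 K/W
Q = ΔT/ΣR = (162 °C − 30.8 °C)/0.1676 = 783 W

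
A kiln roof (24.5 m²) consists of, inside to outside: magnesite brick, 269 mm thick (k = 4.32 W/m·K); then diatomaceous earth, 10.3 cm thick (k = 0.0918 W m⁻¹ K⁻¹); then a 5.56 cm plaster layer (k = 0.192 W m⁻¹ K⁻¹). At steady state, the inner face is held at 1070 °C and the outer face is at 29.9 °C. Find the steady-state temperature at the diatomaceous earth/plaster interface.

Treat each layer as a resistance in series:
  R_magnesite brick = L/(kA) = 0.269/(4.32·24.5) = 0.002542 K/W
  R_diatomaceous earth = L/(kA) = 0.103/(0.0918·24.5) = 0.04580 K/W
  R_plaster = L/(kA) = 0.0556/(0.192·24.5) = 0.01182 K/W
ΣR = 0.002542 + 0.04580 + 0.01182 = 0.06016 K/W
Q = ΔT/ΣR = (1070 °C − 29.9 °C)/0.06016 = 17290 W
From the inner boundary to the diatomaceous earth/plaster interface, ΣR_partial = 0.04834 K/W.
T_interface = T_in − Q·ΣR_partial = 1070 °C − (17290)(0.04834) = 234 °C

T = 234 °C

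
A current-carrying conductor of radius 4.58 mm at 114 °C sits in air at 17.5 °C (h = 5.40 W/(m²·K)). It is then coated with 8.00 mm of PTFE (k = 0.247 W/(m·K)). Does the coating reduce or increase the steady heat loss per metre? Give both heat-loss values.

Critical radius for a cylinder: r_cr = k/h = 0.0457 m = 4.57 cm.
Outer radius after coating: r₂ = 0.00458 + 0.00800 = 0.01258 m.
Since r₁ < r_cr and r₂ ≤ r_cr, the coating moves toward the maximum at r_cr — heat loss rises.
Bare: R = 1/(2πr₁h) = 6.435 m·K/W; Q = 96.5/6.435 = 15.0 W/m.
Coated: R = R_cond + R_conv = 2.994 m·K/W; Q = 96.5/2.994 = 32.2 W/m.

increases: 15.0 → 32.2 W/m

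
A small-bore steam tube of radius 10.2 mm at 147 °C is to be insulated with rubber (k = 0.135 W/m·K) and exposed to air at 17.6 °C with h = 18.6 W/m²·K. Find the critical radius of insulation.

For a cylinder, r_cr = k_ins/h = 0.135/18.6 = 0.00726 m = 0.726 cm

r_cr = 0.726 cm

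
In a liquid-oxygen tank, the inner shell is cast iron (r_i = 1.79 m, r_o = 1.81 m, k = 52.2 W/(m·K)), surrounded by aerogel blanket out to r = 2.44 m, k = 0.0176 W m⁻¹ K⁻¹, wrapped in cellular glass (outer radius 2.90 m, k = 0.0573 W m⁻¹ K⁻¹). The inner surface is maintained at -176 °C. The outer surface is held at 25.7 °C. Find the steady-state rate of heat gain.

Q = 274 W

Resistance network (inner→outer):
  R_cast iron = (1/1.79 − 1/1.81)/(4πk) = 0.006173/(4π·52.2) = 9.411×10^-6 K/W
  R_aerogel blanket = (1/1.81 − 1/2.44)/(4πk) = 0.1427/(4π·0.0176) = 0.6450 K/W
  R_cellular glass = (1/2.44 − 1/2.90)/(4πk) = 0.06501/(4π·0.0573) = 0.09028 K/W
ΣR = 9.411×10^-6 + 0.6450 + 0.09028 = 0.7353 K/W
Q = ΔT/ΣR = (-176 °C − 25.7 °C)/0.7353 = -274 W
(Negative Q ⇒ heat flows inward; heat gain = 274 W.)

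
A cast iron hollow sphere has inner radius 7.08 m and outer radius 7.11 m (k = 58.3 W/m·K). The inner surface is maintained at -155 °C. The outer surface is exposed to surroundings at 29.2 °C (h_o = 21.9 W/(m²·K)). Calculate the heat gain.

Treat each layer as a resistance in series:
  R_cast iron = (1/7.08 − 1/7.11)/(4πk) = 5.960×10^-4/(4π·58.3) = 8.135×10^-7 K/W
  R_conv,out = 1/(4πr²h) = 1/(4π·7.11²·21.9) = 7.188×10^-5 K/W
ΣR = 8.135×10^-7 + 7.188×10^-5 = 7.269×10^-5 K/W
Q = ΔT/ΣR = (-155 °C − 29.2 °C)/7.269×10^-5 = -2.53×10^6 W
(Negative Q ⇒ heat flows inward; heat gain = 2.53×10^6 W.)

Q = 2.53×10^6 W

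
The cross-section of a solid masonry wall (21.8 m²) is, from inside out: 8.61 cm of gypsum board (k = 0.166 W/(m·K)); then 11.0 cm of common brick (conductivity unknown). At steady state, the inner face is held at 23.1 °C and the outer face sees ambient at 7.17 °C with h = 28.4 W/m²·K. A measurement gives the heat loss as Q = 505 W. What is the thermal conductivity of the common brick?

k = 0.822 W/m·K

ΣR = ΔT/Q = |23.1 − 7.17|/505 = 0.03154 K/W
Known resistances:
  R_gypsum board = L/(kA) = 0.0861/(0.166·21.8) = 0.02379 K/W
  R_conv,out = 1/(hA) = 1/(28.4·21.8) = 0.001615 K/W
R_common brick = ΣR − ΣR_known = 0.03154 − 0.02540 = 0.006140 K/W
L/(kA) = 0.006140 ⇒ k = 0.110/(0.006140·21.8) = 0.822 W/m·K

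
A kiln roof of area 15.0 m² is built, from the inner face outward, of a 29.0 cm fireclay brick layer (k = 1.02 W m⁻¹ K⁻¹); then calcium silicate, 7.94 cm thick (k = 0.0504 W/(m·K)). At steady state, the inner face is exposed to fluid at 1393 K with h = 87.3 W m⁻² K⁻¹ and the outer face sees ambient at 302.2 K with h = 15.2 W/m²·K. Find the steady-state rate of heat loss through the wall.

Q = 8450 W

Resistance network (inner→outer):
  R_conv,in = 1/(hA) = 1/(87.3·15.0) = 7.637×10^-4 K/W
  R_fireclay brick = L/(kA) = 0.290/(1.02·15.0) = 0.01895 K/W
  R_calcium silicate = L/(kA) = 0.0794/(0.0504·15.0) = 0.1050 K/W
  R_conv,out = 1/(hA) = 1/(15.2·15.0) = 0.004386 K/W
ΣR = 7.637×10^-4 + 0.01895 + 0.1050 + 0.004386 = 0.1291 K/W
Q = ΔT/ΣR = (1393 K − 302.2 K)/0.1291 = 8450 W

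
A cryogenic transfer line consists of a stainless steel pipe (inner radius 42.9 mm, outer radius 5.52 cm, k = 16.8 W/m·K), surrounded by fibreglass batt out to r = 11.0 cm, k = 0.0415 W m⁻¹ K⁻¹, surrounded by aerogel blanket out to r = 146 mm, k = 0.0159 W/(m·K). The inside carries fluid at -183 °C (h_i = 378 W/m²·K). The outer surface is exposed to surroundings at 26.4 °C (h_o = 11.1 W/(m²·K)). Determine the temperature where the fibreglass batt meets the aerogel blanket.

T = -83.5 °C

Series thermal resistances, inner to outer:
  R'_conv,in = 1/(2πr h) = 1/(2π·0.0429·378) = 0.009815 m·K/W
  R'_stainless steel = ln(0.0552/0.0429)/(2πk) = 0.2521/(2π·16.8) = 0.002388 m·K/W
  R'_fibreglass batt = ln(0.110/0.0552)/(2πk) = 0.6895/(2π·0.0415) = 2.644 m·K/W
  R'_aerogel blanket = ln(0.146/0.110)/(2πk) = 0.2831/(2π·0.0159) = 2.834 m·K/W
  R'_conv,out = 1/(2πr h) = 1/(2π·0.146·11.1) = 0.09821 m·K/W
ΣR = 0.009815 + 0.002388 + 2.644 + 2.834 + 0.09821 = 5.588 m·K/W
Q' = ΔT/ΣR = (-183 °C − 26.4 °C)/5.588 = -37.47 W/m
From the inner boundary to the fibreglass batt/aerogel blanket interface, ΣR_partial = 2.656 m·K/W.
T_interface = T_in − Q'·ΣR_partial = -183 °C − (-37.47)(2.656) = -83.5 °C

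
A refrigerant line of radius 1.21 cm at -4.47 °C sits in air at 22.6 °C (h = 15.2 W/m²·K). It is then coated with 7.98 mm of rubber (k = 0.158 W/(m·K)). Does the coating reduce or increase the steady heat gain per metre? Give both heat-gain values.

reduces: 31.3 → 26.2 W/m

Critical radius for a cylinder: r_cr = k/h = 0.0104 m = 1.04 cm.
Outer radius after coating: r₂ = 0.0121 + 0.00798 = 0.02008 m.
Since r₁ ≥ r_cr, any added insulation reduces the heat gain.
Bare: R = 1/(2πr₁h) = 0.8653 m·K/W; Q = 27.07/0.8653 = 31.3 W/m.
Coated: R = R_cond + R_conv = 1.032 m·K/W; Q = 27.07/1.032 = 26.2 W/m.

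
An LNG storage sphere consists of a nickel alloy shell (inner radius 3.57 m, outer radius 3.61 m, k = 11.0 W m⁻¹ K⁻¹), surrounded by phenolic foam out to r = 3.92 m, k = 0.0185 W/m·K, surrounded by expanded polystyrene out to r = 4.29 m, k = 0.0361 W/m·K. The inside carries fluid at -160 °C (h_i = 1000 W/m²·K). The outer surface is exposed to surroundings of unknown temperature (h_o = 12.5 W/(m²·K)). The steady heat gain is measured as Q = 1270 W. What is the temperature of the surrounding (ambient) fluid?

Series resistances:
  R_conv,in = 1/(4πr²h) = 1/(4π·3.57²·1000) = 6.244×10^-6 K/W
  R_nickel alloy = (1/3.57 − 1/3.61)/(4πk) = 0.003104/(4π·11.0) = 2.245×10^-5 K/W
  R_phenolic foam = (1/3.61 − 1/3.92)/(4πk) = 0.02191/(4π·0.0185) = 0.09423 K/W
  R_expanded polystyrene = (1/3.92 − 1/4.29)/(4πk) = 0.02200/(4π·0.0361) = 0.04850 K/W
  R_conv,out = 1/(4πr²h) = 1/(4π·4.29²·12.5) = 3.459×10^-4 K/W
ΣR = 0.1431 K/W
ΔT = Q·ΣR = 1270 × 0.1431 = 181.7 K
Heat flows inward, so T_out = T_in + ΔT = -160 + 181.7 = 21.7 °C

T_out = 21.7 °C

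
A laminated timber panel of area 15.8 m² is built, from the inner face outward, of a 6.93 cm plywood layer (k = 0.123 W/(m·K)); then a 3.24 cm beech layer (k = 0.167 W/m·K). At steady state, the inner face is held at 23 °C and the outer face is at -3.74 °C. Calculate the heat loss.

Treat each layer as a resistance in series:
  R_plywood = L/(kA) = 0.0693/(0.123·15.8) = 0.03566 K/W
  R_beech = L/(kA) = 0.0324/(0.167·15.8) = 0.01228 K/W
ΣR = 0.03566 + 0.01228 = 0.04794 K/W
Q = ΔT/ΣR = (23 °C − -3.74 °C)/0.04794 = 558 W

Q = 558 W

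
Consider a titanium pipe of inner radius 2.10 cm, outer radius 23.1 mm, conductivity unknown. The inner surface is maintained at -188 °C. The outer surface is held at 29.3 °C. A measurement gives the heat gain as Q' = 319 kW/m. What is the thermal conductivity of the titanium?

k = 22.3 W/m·K

ΣR = ΔT/Q' = |-188 − 29.3|/3.19×10^5 = 6.812×10^-4 m·K/W
ln(r₂/r₁)/(2πk) = 6.812×10^-4 ⇒ k = 0.09531/(2π·6.812×10^-4) = 22.3 W/m·K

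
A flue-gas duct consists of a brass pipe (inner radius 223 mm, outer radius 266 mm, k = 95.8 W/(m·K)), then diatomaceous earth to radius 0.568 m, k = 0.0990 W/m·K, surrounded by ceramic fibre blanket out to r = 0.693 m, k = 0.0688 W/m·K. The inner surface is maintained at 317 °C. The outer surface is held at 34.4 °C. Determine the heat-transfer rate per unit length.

Series thermal resistances, inner to outer:
  R'_brass = ln(0.266/0.223)/(2πk) = 0.1763/(2π·95.8) = 2.929×10^-4 m·K/W
  R'_diatomaceous earth = ln(0.568/0.266)/(2πk) = 0.7586/(2π·0.0990) = 1.220 m·K/W
  R'_ceramic fibre blanket = ln(0.693/0.568)/(2πk) = 0.1989/(2π·0.0688) = 0.4601 m·K/W
ΣR = 2.929×10^-4 + 1.220 + 0.4601 = 1.680 m·K/W
Q' = ΔT/ΣR = (317 °C − 34.4 °C)/1.680 = 168 W/m

Q' = 168 W/m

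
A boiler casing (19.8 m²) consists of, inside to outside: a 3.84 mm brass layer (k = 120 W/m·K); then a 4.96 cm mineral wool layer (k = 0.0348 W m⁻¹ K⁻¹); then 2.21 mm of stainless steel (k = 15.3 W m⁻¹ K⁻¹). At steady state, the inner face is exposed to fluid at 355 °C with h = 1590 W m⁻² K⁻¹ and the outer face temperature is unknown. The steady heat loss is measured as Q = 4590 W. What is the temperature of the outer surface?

T_out = 24.4 °C

Series resistances:
  R_conv,in = 1/(hA) = 1/(1590·19.8) = 3.176×10^-5 K/W
  R_brass = L/(kA) = 0.00384/(120·19.8) = 1.616×10^-6 K/W
  R_mineral wool = L/(kA) = 0.0496/(0.0348·19.8) = 0.07198 K/W
  R_stainless steel = L/(kA) = 0.00221/(15.3·19.8) = 7.295×10^-6 K/W
ΣR = 0.07202 K/W
ΔT = Q·ΣR = 4590 × 0.07202 = 330.6 K
Heat flows outward, so T_out = T_in − ΔT = 355 − 330.6 = 24.4 °C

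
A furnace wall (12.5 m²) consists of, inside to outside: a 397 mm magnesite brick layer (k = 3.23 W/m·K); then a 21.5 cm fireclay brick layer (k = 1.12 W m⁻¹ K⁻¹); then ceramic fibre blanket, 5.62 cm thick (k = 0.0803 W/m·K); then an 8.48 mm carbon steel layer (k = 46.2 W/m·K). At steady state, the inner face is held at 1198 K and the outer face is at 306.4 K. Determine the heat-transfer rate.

Resistance network (inner→outer):
  R_magnesite brick = L/(kA) = 0.397/(3.23·12.5) = 0.009833 K/W
  R_fireclay brick = L/(kA) = 0.215/(1.12·12.5) = 0.01536 K/W
  R_ceramic fibre blanket = L/(kA) = 0.0562/(0.0803·12.5) = 0.05599 K/W
  R_carbon steel = L/(kA) = 0.00848/(46.2·12.5) = 1.468×10^-5 K/W
ΣR = 0.009833 + 0.01536 + 0.05599 + 1.468×10^-5 = 0.08120 K/W
Q = ΔT/ΣR = (1198 K − 306.4 K)/0.08120 = 11000 W

Q = 11.0 kW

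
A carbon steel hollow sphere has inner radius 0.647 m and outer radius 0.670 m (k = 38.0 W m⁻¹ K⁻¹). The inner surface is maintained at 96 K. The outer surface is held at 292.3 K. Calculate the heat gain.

Q = 1770 kW

Q = 4πk·ΔT/(1/r₁ − 1/r₂) = 4π × 38.0 × 196.3 / (1/0.647 − 1/0.670) = 1.77×10^6 W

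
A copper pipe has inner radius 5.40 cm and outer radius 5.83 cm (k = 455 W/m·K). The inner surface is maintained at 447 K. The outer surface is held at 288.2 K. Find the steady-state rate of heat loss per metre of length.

Q' = 2πk·ΔT/ln(r₂/r₁) = 2π × 455 × 158.8 / ln(0.0583/0.0540) = 5.93×10^6 W/m

Q' = 5.93×10^6 W/m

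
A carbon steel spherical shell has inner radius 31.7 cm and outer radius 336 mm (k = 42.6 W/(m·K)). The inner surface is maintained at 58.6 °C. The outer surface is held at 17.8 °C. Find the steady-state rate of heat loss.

Q = 122 kW

Q = 4πk·ΔT/(1/r₁ − 1/r₂) = 4π × 42.6 × 40.8 / (1/0.317 − 1/0.336) = 1.22×10^5 W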